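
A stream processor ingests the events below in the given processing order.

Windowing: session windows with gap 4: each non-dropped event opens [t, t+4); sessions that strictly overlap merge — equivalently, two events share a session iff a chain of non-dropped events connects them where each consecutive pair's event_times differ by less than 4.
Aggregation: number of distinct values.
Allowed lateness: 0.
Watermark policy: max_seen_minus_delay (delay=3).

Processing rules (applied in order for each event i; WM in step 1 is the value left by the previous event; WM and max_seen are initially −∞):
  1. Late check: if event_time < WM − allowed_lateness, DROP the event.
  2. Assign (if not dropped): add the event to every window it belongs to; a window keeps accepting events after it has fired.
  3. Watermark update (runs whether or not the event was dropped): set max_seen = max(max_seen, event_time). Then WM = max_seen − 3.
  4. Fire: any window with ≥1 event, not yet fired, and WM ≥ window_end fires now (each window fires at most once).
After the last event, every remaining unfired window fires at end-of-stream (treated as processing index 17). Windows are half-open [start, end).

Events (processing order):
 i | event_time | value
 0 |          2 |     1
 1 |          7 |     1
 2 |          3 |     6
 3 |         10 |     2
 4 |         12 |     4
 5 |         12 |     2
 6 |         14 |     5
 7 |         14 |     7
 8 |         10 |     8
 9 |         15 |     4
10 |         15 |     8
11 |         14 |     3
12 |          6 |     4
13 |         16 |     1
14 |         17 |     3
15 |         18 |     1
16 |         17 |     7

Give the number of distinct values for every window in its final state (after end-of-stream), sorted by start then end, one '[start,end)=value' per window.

i=0 t=2 v=1: → [2,6); WM=-1
i=1 t=7 v=1: → [7,11); WM=4
i=2 t=3 v=6: DROP (t<4-0); WM=4
i=3 t=10 v=2: → [7,14); WM=7
i=4 t=12 v=4: → [7,16); WM=9
i=5 t=12 v=2: → [7,16); WM=9
i=6 t=14 v=5: → [7,18); WM=11
i=7 t=14 v=7: → [7,18); WM=11
i=8 t=10 v=8: DROP (t<11-0); WM=11
i=9 t=15 v=4: → [7,19); WM=12
i=10 t=15 v=8: → [7,19); WM=12
i=11 t=14 v=3: → [7,19); WM=12
i=12 t=6 v=4: DROP (t<12-0); WM=12
i=13 t=16 v=1: → [7,20); WM=13
i=14 t=17 v=3: → [7,21); WM=14
i=15 t=18 v=1: → [7,22); WM=15
i=16 t=17 v=7: → [7,22); WM=15

[2,6)=1 [7,22)=7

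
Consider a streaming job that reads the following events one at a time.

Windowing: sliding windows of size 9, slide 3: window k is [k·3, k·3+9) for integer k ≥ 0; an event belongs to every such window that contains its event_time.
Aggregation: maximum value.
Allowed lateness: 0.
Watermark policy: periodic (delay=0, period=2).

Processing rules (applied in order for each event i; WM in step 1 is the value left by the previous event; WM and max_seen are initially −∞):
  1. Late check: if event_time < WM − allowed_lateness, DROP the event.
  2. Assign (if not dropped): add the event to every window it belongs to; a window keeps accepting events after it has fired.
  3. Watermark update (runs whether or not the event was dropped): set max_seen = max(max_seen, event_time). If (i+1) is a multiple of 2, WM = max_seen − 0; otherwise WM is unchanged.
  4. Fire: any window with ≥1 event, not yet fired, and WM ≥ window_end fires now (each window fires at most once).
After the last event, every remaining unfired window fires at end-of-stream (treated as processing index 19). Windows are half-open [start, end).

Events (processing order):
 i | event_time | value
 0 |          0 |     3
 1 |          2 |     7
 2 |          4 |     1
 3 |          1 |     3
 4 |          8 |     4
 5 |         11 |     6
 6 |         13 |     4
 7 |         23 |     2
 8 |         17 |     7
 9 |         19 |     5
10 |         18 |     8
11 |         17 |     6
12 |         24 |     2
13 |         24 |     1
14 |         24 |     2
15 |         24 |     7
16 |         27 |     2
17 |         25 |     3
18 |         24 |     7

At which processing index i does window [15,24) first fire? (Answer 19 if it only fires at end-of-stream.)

i=0 t=0 v=3: → [0,9); WM=−∞
i=1 t=2 v=7: → [0,9); WM=2
i=2 t=4 v=1: → [3,12),[0,9); WM=2
i=3 t=1 v=3: DROP (t<2-0); WM=4
i=4 t=8 v=4: → [6,15),[3,12),[0,9); WM=4
i=5 t=11 v=6: → [9,18),[6,15),[3,12); WM=11; [0,9) fires=7
i=6 t=13 v=4: → [12,21),[9,18),[6,15); WM=11
i=7 t=23 v=2: → [21,30),[18,27),[15,24); WM=23; [3,12) fires=6 [6,15) fires=6 [9,18) fires=6 [12,21) fires=4
i=8 t=17 v=7: DROP (t<23-0); WM=23
i=9 t=19 v=5: DROP (t<23-0); WM=23
i=10 t=18 v=8: DROP (t<23-0); WM=23
i=11 t=17 v=6: DROP (t<23-0); WM=23
i=12 t=24 v=2: → [24,33),[21,30),[18,27); WM=23
i=13 t=24 v=1: → [24,33),[21,30),[18,27); WM=24; [15,24) fires=2
i=14 t=24 v=2: → [24,33),[21,30),[18,27); WM=24
i=15 t=24 v=7: → [24,33),[21,30),[18,27); WM=24
i=16 t=27 v=2: → [27,36),[24,33),[21,30); WM=24
i=17 t=25 v=3: → [24,33),[21,30),[18,27); WM=27; [18,27) fires=7
i=18 t=24 v=7: DROP (t<27-0); WM=27

13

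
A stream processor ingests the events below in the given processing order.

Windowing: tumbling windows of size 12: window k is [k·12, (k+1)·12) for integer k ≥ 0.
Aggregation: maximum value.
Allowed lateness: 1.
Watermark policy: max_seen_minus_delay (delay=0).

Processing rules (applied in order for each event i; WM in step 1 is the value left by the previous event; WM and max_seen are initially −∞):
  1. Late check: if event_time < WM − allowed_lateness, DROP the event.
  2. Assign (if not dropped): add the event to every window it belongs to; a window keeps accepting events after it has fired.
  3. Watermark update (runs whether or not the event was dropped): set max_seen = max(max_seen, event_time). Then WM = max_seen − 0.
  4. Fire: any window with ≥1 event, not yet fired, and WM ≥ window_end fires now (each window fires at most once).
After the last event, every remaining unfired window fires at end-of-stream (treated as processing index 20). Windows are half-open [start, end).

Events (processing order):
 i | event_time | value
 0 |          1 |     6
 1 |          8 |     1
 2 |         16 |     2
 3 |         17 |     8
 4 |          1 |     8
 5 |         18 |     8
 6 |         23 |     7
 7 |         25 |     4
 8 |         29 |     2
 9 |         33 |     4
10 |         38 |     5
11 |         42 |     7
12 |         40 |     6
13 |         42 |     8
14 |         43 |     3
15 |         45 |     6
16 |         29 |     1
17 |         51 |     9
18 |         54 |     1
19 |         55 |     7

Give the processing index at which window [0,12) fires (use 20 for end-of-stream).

i=0 t=1 v=6: → [0,12); WM=1
i=1 t=8 v=1: → [0,12); WM=8
i=2 t=16 v=2: → [12,24); WM=16; [0,12) fires=6
i=3 t=17 v=8: → [12,24); WM=17
i=4 t=1 v=8: DROP (t<17-1); WM=17
i=5 t=18 v=8: → [12,24); WM=18
i=6 t=23 v=7: → [12,24); WM=23
i=7 t=25 v=4: → [24,36); WM=25; [12,24) fires=8
i=8 t=29 v=2: → [24,36); WM=29
i=9 t=33 v=4: → [24,36); WM=33
i=10 t=38 v=5: → [36,48); WM=38; [24,36) fires=4
i=11 t=42 v=7: → [36,48); WM=42
i=12 t=40 v=6: DROP (t<42-1); WM=42
i=13 t=42 v=8: → [36,48); WM=42
i=14 t=43 v=3: → [36,48); WM=43
i=15 t=45 v=6: → [36,48); WM=45
i=16 t=29 v=1: DROP (t<45-1); WM=45
i=17 t=51 v=9: → [48,60); WM=51; [36,48) fires=8
i=18 t=54 v=1: → [48,60); WM=54
i=19 t=55 v=7: → [48,60); WM=55

2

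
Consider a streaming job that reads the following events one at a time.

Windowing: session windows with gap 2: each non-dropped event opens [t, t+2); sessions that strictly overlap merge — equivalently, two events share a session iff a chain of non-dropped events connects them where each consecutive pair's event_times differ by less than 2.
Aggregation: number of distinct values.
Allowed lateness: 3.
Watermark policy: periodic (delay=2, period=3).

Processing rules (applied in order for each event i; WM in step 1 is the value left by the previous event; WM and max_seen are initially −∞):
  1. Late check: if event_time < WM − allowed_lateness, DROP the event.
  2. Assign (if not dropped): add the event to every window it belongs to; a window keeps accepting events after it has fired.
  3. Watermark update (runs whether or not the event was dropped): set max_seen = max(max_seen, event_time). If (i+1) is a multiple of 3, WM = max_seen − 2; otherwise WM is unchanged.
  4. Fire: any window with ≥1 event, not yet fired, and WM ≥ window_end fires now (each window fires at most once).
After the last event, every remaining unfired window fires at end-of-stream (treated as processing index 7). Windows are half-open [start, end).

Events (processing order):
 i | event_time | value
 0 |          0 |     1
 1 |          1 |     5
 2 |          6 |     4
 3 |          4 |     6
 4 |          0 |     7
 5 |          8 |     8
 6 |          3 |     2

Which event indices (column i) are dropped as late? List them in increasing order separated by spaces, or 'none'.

i=0 t=0 v=1: → [0,2); WM=−∞
i=1 t=1 v=5: → [0,3); WM=−∞
i=2 t=6 v=4: → [6,8); WM=4
i=3 t=4 v=6: → [4,6); WM=4
i=4 t=0 v=7: DROP (t<4-3); WM=4
i=5 t=8 v=8: → [8,10); WM=6
i=6 t=3 v=2: → [3,6); WM=6

4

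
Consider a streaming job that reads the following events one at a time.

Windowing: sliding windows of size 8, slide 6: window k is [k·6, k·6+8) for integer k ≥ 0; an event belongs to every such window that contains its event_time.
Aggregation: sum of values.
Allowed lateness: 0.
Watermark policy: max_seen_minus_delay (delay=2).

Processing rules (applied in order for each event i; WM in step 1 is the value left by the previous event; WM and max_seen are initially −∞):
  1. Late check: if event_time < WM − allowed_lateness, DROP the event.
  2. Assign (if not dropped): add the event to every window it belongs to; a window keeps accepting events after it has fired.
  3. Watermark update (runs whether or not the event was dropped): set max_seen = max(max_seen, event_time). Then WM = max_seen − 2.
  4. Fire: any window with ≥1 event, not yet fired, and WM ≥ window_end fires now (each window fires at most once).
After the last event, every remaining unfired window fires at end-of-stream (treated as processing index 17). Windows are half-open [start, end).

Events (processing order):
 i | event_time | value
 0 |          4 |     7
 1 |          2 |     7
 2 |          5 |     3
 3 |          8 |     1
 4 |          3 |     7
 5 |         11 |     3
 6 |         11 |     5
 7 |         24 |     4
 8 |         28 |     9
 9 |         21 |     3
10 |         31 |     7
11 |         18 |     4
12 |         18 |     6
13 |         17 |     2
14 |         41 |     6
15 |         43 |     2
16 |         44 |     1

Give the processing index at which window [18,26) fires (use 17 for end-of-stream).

i=0 t=4 v=7: → [0,8); WM=2
i=1 t=2 v=7: → [0,8); WM=2
i=2 t=5 v=3: → [0,8); WM=3
i=3 t=8 v=1: → [6,14); WM=6
i=4 t=3 v=7: DROP (t<6-0); WM=6
i=5 t=11 v=3: → [6,14); WM=9; [0,8) fires=17
i=6 t=11 v=5: → [6,14); WM=9
i=7 t=24 v=4: → [24,32),[18,26); WM=22; [6,14) fires=9
i=8 t=28 v=9: → [24,32); WM=26; [18,26) fires=4
i=9 t=21 v=3: DROP (t<26-0); WM=26
i=10 t=31 v=7: → [30,38),[24,32); WM=29
i=11 t=18 v=4: DROP (t<29-0); WM=29
i=12 t=18 v=6: DROP (t<29-0); WM=29
i=13 t=17 v=2: DROP (t<29-0); WM=29
i=14 t=41 v=6: → [36,44); WM=39; [24,32) fires=20 [30,38) fires=7
i=15 t=43 v=2: → [42,50),[36,44); WM=41
i=16 t=44 v=1: → [42,50); WM=42

8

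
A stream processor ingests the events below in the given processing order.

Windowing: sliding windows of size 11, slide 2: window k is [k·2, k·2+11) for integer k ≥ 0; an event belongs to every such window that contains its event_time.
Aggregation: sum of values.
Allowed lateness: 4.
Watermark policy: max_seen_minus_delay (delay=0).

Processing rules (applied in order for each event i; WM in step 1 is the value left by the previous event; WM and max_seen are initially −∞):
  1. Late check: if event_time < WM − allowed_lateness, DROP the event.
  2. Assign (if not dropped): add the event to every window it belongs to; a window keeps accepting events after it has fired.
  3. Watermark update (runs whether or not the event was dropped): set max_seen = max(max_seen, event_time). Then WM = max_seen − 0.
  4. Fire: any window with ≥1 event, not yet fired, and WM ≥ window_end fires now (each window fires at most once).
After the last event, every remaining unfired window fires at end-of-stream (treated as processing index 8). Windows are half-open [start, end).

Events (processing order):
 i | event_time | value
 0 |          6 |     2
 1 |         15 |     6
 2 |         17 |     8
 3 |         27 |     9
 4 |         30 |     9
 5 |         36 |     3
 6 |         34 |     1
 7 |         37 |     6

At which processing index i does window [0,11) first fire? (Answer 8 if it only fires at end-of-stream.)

1

i=0 t=6 v=2: → [6,17),[4,15),[2,13),[0,11); WM=6
i=1 t=15 v=6: → [14,25),[12,23),[10,21),[8,19),[6,17); WM=15; [0,11) fires=2 [2,13) fires=2 [4,15) fires=2
i=2 t=17 v=8: → [16,27),[14,25),[12,23),[10,21),[8,19); WM=17; [6,17) fires=8
i=3 t=27 v=9: → [26,37),[24,35),[22,33),[20,31),[18,29); WM=27; [8,19) fires=14 [10,21) fires=14 [12,23) fires=14 [14,25) fires=14 [16,27) fires=8
i=4 t=30 v=9: → [30,41),[28,39),[26,37),[24,35),[22,33),[20,31); WM=30; [18,29) fires=9
i=5 t=36 v=3: → [36,47),[34,45),[32,43),[30,41),[28,39),[26,37); WM=36; [20,31) fires=18 [22,33) fires=18 [24,35) fires=18
i=6 t=34 v=1: → [34,45),[32,43),[30,41),[28,39),[26,37),[24,35); WM=36
i=7 t=37 v=6: → [36,47),[34,45),[32,43),[30,41),[28,39); WM=37; [26,37) fires=22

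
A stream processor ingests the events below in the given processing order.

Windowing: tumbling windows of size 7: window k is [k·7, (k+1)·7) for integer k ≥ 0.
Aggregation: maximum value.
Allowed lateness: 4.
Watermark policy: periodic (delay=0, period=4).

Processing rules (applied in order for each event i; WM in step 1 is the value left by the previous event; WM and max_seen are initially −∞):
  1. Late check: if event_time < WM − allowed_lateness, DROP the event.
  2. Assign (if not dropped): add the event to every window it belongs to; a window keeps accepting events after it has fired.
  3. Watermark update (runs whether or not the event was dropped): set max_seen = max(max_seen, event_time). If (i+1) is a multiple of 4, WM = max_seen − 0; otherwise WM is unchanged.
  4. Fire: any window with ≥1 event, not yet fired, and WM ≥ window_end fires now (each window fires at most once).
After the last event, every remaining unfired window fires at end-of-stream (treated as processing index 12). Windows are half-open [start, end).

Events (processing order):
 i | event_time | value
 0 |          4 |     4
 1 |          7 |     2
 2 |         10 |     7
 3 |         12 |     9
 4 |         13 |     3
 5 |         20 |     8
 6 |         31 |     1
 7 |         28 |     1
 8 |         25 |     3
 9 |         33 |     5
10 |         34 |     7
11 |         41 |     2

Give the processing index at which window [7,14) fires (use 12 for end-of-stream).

i=0 t=4 v=4: → [0,7); WM=−∞
i=1 t=7 v=2: → [7,14); WM=−∞
i=2 t=10 v=7: → [7,14); WM=−∞
i=3 t=12 v=9: → [7,14); WM=12; [0,7) fires=4
i=4 t=13 v=3: → [7,14); WM=12
i=5 t=20 v=8: → [14,21); WM=12
i=6 t=31 v=1: → [28,35); WM=12
i=7 t=28 v=1: → [28,35); WM=31; [7,14) fires=9 [14,21) fires=8
i=8 t=25 v=3: DROP (t<31-4); WM=31
i=9 t=33 v=5: → [28,35); WM=31
i=10 t=34 v=7: → [28,35); WM=31
i=11 t=41 v=2: → [35,42); WM=41; [28,35) fires=7

7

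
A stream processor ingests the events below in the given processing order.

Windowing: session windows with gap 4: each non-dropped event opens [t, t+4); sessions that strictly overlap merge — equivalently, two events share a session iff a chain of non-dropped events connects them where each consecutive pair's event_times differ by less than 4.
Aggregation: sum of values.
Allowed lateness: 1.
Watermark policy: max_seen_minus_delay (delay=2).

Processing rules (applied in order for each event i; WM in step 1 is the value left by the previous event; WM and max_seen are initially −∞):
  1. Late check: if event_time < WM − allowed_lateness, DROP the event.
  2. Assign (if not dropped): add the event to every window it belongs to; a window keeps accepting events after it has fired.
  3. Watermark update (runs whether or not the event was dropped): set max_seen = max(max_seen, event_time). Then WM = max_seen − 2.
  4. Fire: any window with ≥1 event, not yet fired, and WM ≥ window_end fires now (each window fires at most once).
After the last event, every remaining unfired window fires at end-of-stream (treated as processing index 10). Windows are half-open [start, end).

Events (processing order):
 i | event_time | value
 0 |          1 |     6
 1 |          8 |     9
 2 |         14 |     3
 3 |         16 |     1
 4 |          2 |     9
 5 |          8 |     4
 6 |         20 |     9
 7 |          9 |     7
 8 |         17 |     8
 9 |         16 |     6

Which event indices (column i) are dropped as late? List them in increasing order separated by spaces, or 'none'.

i=0 t=1 v=6: → [1,5); WM=-1
i=1 t=8 v=9: → [8,12); WM=6
i=2 t=14 v=3: → [14,18); WM=12
i=3 t=16 v=1: → [14,20); WM=14
i=4 t=2 v=9: DROP (t<14-1); WM=14
i=5 t=8 v=4: DROP (t<14-1); WM=14
i=6 t=20 v=9: → [20,24); WM=18
i=7 t=9 v=7: DROP (t<18-1); WM=18
i=8 t=17 v=8: → [14,24); WM=18
i=9 t=16 v=6: DROP (t<18-1); WM=18

4 5 7 9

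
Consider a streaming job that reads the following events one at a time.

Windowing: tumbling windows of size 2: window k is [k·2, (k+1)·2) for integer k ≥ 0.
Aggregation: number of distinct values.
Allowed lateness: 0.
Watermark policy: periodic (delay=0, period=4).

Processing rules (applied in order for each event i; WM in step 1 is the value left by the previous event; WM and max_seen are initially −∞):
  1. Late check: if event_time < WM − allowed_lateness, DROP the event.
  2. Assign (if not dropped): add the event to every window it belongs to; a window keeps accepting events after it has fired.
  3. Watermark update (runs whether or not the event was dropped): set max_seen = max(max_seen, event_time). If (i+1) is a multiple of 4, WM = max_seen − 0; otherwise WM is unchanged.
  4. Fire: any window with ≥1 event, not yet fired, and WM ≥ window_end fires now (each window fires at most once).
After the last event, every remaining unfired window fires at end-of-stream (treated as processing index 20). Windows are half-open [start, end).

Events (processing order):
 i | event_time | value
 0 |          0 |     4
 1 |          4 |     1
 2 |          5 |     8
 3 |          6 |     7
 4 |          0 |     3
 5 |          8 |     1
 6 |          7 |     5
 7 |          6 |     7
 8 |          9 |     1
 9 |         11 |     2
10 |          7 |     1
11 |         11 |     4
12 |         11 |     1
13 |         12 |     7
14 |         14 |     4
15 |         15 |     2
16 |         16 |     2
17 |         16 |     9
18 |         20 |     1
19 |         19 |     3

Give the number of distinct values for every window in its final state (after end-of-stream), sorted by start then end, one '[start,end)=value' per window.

[0,2)=1 [4,6)=2 [6,8)=2 [8,10)=1 [10,12)=3 [12,14)=1 [14,16)=2 [16,18)=2 [18,20)=1 [20,22)=1

i=0 t=0 v=4: → [0,2); WM=−∞
i=1 t=4 v=1: → [4,6); WM=−∞
i=2 t=5 v=8: → [4,6); WM=−∞
i=3 t=6 v=7: → [6,8); WM=6; [0,2) fires=1 [4,6) fires=2
i=4 t=0 v=3: DROP (t<6-0); WM=6
i=5 t=8 v=1: → [8,10); WM=6
i=6 t=7 v=5: → [6,8); WM=6
i=7 t=6 v=7: → [6,8); WM=8; [6,8) fires=2
i=8 t=9 v=1: → [8,10); WM=8
i=9 t=11 v=2: → [10,12); WM=8
i=10 t=7 v=1: DROP (t<8-0); WM=8
i=11 t=11 v=4: → [10,12); WM=11; [8,10) fires=1
i=12 t=11 v=1: → [10,12); WM=11
i=13 t=12 v=7: → [12,14); WM=11
i=14 t=14 v=4: → [14,16); WM=11
i=15 t=15 v=2: → [14,16); WM=15; [10,12) fires=3 [12,14) fires=1
i=16 t=16 v=2: → [16,18); WM=15
i=17 t=16 v=9: → [16,18); WM=15
i=18 t=20 v=1: → [20,22); WM=15
i=19 t=19 v=3: → [18,20); WM=20; [14,16) fires=2 [16,18) fires=2 [18,20) fires=1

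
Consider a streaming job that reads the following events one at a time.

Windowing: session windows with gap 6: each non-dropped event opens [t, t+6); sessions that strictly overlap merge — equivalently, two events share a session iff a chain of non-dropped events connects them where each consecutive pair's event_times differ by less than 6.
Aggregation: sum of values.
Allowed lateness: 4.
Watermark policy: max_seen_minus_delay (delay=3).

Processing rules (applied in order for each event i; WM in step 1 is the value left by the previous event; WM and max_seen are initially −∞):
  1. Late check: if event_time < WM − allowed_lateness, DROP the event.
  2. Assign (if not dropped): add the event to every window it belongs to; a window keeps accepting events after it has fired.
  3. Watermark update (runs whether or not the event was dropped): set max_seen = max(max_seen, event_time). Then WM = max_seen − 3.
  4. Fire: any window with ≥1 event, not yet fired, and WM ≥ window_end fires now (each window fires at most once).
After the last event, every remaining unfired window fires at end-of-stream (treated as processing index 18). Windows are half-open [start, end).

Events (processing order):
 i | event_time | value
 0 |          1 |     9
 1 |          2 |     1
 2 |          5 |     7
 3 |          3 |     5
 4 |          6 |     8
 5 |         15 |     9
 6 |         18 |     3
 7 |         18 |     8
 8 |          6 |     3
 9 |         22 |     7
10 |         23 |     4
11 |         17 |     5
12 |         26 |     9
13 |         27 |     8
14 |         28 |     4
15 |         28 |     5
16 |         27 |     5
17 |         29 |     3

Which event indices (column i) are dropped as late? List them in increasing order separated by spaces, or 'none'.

i=0 t=1 v=9: → [1,7); WM=-2
i=1 t=2 v=1: → [1,8); WM=-1
i=2 t=5 v=7: → [1,11); WM=2
i=3 t=3 v=5: → [1,11); WM=2
i=4 t=6 v=8: → [1,12); WM=3
i=5 t=15 v=9: → [15,21); WM=12
i=6 t=18 v=3: → [15,24); WM=15
i=7 t=18 v=8: → [15,24); WM=15
i=8 t=6 v=3: DROP (t<15-4); WM=15
i=9 t=22 v=7: → [15,28); WM=19
i=10 t=23 v=4: → [15,29); WM=20
i=11 t=17 v=5: → [15,29); WM=20
i=12 t=26 v=9: → [15,32); WM=23
i=13 t=27 v=8: → [15,33); WM=24
i=14 t=28 v=4: → [15,34); WM=25
i=15 t=28 v=5: → [15,34); WM=25
i=16 t=27 v=5: → [15,34); WM=25
i=17 t=29 v=3: → [15,35); WM=26

8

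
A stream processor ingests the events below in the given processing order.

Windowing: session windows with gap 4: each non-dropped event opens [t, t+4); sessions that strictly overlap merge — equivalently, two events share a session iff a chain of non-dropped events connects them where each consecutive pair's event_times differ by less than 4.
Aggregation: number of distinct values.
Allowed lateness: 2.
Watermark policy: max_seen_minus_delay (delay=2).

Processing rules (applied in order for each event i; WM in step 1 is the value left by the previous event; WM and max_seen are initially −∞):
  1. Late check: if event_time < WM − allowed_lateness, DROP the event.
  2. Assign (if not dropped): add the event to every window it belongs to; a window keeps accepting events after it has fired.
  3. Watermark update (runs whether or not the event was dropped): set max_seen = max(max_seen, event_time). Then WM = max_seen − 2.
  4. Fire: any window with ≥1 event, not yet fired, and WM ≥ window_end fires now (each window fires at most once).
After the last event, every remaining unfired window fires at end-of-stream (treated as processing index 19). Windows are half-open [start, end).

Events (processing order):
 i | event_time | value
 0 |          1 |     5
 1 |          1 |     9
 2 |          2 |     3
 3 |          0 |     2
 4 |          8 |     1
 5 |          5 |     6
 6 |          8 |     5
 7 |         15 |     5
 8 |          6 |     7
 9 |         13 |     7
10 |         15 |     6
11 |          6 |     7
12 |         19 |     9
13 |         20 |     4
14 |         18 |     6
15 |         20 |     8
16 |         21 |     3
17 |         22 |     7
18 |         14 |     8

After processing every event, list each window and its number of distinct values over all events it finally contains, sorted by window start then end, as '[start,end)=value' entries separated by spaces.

i=0 t=1 v=5: → [1,5); WM=-1
i=1 t=1 v=9: → [1,5); WM=-1
i=2 t=2 v=3: → [1,6); WM=0
i=3 t=0 v=2: → [0,6); WM=0
i=4 t=8 v=1: → [8,12); WM=6
i=5 t=5 v=6: → [0,12); WM=6
i=6 t=8 v=5: → [0,12); WM=6
i=7 t=15 v=5: → [15,19); WM=13
i=8 t=6 v=7: DROP (t<13-2); WM=13
i=9 t=13 v=7: → [13,19); WM=13
i=10 t=15 v=6: → [13,19); WM=13
i=11 t=6 v=7: DROP (t<13-2); WM=13
i=12 t=19 v=9: → [19,23); WM=17
i=13 t=20 v=4: → [19,24); WM=18
i=14 t=18 v=6: → [13,24); WM=18
i=15 t=20 v=8: → [13,24); WM=18
i=16 t=21 v=3: → [13,25); WM=19
i=17 t=22 v=7: → [13,26); WM=20
i=18 t=14 v=8: DROP (t<20-2); WM=20

[0,12)=6 [13,26)=7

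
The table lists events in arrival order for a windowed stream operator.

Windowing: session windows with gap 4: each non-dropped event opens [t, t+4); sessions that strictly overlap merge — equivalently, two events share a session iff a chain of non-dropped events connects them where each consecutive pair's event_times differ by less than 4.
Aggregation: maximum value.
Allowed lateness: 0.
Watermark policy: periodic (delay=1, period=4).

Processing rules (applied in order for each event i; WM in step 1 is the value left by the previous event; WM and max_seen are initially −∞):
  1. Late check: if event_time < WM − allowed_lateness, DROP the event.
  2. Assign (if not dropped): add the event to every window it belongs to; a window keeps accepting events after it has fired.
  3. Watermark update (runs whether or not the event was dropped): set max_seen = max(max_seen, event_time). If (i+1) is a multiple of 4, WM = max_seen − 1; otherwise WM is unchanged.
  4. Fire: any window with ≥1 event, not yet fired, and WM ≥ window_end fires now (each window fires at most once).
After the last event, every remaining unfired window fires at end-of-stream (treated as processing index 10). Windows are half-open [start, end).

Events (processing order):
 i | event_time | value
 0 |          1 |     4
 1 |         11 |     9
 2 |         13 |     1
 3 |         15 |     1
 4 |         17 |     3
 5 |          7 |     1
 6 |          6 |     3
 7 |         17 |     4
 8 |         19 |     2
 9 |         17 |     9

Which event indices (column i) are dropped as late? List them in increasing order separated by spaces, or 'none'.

i=0 t=1 v=4: → [1,5); WM=−∞
i=1 t=11 v=9: → [11,15); WM=−∞
i=2 t=13 v=1: → [11,17); WM=−∞
i=3 t=15 v=1: → [11,19); WM=14
i=4 t=17 v=3: → [11,21); WM=14
i=5 t=7 v=1: DROP (t<14-0); WM=14
i=6 t=6 v=3: DROP (t<14-0); WM=14
i=7 t=17 v=4: → [11,21); WM=16
i=8 t=19 v=2: → [11,23); WM=16
i=9 t=17 v=9: → [11,23); WM=16

5 6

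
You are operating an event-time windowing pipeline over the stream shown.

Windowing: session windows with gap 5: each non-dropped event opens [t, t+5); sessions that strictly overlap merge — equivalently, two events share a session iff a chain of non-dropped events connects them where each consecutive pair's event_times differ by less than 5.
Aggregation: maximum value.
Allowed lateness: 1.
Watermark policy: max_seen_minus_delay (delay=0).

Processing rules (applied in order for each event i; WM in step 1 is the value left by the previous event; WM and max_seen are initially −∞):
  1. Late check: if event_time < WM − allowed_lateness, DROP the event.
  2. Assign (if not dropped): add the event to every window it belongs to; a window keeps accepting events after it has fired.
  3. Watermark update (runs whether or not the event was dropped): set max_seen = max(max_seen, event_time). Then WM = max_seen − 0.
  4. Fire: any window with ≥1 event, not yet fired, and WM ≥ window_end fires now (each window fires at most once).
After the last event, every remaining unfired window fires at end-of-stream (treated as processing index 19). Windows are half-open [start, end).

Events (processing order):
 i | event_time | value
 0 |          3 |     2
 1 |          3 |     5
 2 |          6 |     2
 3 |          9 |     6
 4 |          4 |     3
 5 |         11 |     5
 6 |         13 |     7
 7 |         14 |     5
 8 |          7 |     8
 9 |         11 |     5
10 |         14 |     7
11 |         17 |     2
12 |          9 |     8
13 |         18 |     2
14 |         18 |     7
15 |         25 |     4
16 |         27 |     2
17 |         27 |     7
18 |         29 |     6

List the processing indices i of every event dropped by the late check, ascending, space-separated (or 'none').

i=0 t=3 v=2: → [3,8); WM=3
i=1 t=3 v=5: → [3,8); WM=3
i=2 t=6 v=2: → [3,11); WM=6
i=3 t=9 v=6: → [3,14); WM=9
i=4 t=4 v=3: DROP (t<9-1); WM=9
i=5 t=11 v=5: → [3,16); WM=11
i=6 t=13 v=7: → [3,18); WM=13
i=7 t=14 v=5: → [3,19); WM=14
i=8 t=7 v=8: DROP (t<14-1); WM=14
i=9 t=11 v=5: DROP (t<14-1); WM=14
i=10 t=14 v=7: → [3,19); WM=14
i=11 t=17 v=2: → [3,22); WM=17
i=12 t=9 v=8: DROP (t<17-1); WM=17
i=13 t=18 v=2: → [3,23); WM=18
i=14 t=18 v=7: → [3,23); WM=18
i=15 t=25 v=4: → [25,30); WM=25
i=16 t=27 v=2: → [25,32); WM=27
i=17 t=27 v=7: → [25,32); WM=27
i=18 t=29 v=6: → [25,34); WM=29

4 8 9 12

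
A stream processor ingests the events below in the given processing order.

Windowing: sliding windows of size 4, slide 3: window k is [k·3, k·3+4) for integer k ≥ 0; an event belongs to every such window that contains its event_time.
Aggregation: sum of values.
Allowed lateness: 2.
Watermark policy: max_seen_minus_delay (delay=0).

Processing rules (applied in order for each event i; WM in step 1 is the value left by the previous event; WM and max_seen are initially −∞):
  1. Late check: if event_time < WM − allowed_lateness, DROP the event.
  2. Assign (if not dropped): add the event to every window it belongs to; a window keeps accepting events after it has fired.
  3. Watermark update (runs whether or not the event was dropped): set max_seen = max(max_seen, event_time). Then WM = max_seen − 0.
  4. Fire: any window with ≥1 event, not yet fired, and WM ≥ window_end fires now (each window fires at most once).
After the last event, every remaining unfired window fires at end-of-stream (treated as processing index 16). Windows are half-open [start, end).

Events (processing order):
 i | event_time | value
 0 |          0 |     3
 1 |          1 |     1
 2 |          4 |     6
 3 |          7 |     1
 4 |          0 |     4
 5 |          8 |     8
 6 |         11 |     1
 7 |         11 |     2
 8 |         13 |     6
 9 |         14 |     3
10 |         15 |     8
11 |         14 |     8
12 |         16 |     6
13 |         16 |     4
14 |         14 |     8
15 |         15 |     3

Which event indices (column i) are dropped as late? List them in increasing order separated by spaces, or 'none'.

i=0 t=0 v=3: → [0,4); WM=0
i=1 t=1 v=1: → [0,4); WM=1
i=2 t=4 v=6: → [3,7); WM=4; [0,4) fires=4
i=3 t=7 v=1: → [6,10); WM=7; [3,7) fires=6
i=4 t=0 v=4: DROP (t<7-2); WM=7
i=5 t=8 v=8: → [6,10); WM=8
i=6 t=11 v=1: → [9,13); WM=11; [6,10) fires=9
i=7 t=11 v=2: → [9,13); WM=11
i=8 t=13 v=6: → [12,16); WM=13; [9,13) fires=3
i=9 t=14 v=3: → [12,16); WM=14
i=10 t=15 v=8: → [15,19),[12,16); WM=15
i=11 t=14 v=8: → [12,16); WM=15
i=12 t=16 v=6: → [15,19); WM=16; [12,16) fires=25
i=13 t=16 v=4: → [15,19); WM=16
i=14 t=14 v=8: → [12,16); WM=16
i=15 t=15 v=3: → [15,19),[12,16); WM=16

4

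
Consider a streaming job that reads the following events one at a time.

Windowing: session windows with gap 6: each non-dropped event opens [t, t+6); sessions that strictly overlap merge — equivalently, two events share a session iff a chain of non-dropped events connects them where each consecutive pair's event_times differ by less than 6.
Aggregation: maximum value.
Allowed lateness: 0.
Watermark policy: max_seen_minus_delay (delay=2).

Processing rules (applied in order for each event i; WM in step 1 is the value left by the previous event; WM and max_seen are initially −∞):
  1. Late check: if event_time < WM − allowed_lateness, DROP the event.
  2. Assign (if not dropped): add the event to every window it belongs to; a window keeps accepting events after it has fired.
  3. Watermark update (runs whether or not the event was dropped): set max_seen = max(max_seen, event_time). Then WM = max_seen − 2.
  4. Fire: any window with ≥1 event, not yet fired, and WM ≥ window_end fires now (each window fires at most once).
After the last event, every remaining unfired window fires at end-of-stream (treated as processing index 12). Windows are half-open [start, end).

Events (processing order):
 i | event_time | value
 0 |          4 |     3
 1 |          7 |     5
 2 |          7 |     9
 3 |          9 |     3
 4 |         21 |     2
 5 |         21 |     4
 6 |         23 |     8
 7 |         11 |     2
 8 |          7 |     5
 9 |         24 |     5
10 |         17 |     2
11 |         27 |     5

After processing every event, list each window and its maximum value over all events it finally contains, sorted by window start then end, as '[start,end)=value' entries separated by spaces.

[4,15)=9 [21,33)=8

i=0 t=4 v=3: → [4,10); WM=2
i=1 t=7 v=5: → [4,13); WM=5
i=2 t=7 v=9: → [4,13); WM=5
i=3 t=9 v=3: → [4,15); WM=7
i=4 t=21 v=2: → [21,27); WM=19
i=5 t=21 v=4: → [21,27); WM=19
i=6 t=23 v=8: → [21,29); WM=21
i=7 t=11 v=2: DROP (t<21-0); WM=21
i=8 t=7 v=5: DROP (t<21-0); WM=21
i=9 t=24 v=5: → [21,30); WM=22
i=10 t=17 v=2: DROP (t<22-0); WM=22
i=11 t=27 v=5: → [21,33); WM=25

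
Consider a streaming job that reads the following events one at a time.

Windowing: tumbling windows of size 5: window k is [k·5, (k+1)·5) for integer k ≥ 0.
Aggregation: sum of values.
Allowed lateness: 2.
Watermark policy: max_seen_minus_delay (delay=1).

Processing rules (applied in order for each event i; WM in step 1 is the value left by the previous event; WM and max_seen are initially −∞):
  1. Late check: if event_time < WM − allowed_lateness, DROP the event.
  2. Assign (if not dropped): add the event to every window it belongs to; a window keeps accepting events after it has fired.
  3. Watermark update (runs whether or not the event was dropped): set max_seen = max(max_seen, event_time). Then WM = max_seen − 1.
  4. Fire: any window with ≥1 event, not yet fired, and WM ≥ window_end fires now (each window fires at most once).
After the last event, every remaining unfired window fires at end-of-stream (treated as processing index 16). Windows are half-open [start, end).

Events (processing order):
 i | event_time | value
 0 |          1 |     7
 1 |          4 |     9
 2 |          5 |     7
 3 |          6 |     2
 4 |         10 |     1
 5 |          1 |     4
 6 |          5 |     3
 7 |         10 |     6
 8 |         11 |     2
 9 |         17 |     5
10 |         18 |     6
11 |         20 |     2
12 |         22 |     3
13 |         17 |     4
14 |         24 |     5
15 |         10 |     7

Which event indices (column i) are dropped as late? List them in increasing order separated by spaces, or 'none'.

i=0 t=1 v=7: → [0,5); WM=0
i=1 t=4 v=9: → [0,5); WM=3
i=2 t=5 v=7: → [5,10); WM=4
i=3 t=6 v=2: → [5,10); WM=5; [0,5) fires=16
i=4 t=10 v=1: → [10,15); WM=9
i=5 t=1 v=4: DROP (t<9-2); WM=9
i=6 t=5 v=3: DROP (t<9-2); WM=9
i=7 t=10 v=6: → [10,15); WM=9
i=8 t=11 v=2: → [10,15); WM=10; [5,10) fires=9
i=9 t=17 v=5: → [15,20); WM=16; [10,15) fires=9
i=10 t=18 v=6: → [15,20); WM=17
i=11 t=20 v=2: → [20,25); WM=19
i=12 t=22 v=3: → [20,25); WM=21; [15,20) fires=11
i=13 t=17 v=4: DROP (t<21-2); WM=21
i=14 t=24 v=5: → [20,25); WM=23
i=15 t=10 v=7: DROP (t<23-2); WM=23

5 6 13 15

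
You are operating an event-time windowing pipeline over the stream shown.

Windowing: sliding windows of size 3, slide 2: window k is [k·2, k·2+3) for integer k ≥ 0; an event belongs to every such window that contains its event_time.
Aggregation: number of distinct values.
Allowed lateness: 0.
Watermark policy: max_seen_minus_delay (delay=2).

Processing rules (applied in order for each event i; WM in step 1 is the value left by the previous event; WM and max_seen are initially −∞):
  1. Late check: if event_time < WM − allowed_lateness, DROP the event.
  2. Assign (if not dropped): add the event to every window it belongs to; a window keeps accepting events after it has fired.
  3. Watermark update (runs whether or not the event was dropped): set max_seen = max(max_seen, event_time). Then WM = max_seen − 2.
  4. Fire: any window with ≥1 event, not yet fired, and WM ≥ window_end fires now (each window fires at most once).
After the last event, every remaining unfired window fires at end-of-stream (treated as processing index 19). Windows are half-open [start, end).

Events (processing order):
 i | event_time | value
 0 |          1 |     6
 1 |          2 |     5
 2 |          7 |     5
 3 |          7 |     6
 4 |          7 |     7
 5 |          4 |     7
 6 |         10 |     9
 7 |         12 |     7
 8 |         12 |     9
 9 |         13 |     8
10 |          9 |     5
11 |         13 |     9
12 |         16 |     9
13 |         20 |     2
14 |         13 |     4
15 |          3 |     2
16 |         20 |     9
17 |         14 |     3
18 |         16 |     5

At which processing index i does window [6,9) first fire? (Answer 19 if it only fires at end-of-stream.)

i=0 t=1 v=6: → [0,3); WM=-1
i=1 t=2 v=5: → [2,5),[0,3); WM=0
i=2 t=7 v=5: → [6,9); WM=5; [0,3) fires=2 [2,5) fires=1
i=3 t=7 v=6: → [6,9); WM=5
i=4 t=7 v=7: → [6,9); WM=5
i=5 t=4 v=7: DROP (t<5-0); WM=5
i=6 t=10 v=9: → [10,13),[8,11); WM=8
i=7 t=12 v=7: → [12,15),[10,13); WM=10; [6,9) fires=3
i=8 t=12 v=9: → [12,15),[10,13); WM=10
i=9 t=13 v=8: → [12,15); WM=11; [8,11) fires=1
i=10 t=9 v=5: DROP (t<11-0); WM=11
i=11 t=13 v=9: → [12,15); WM=11
i=12 t=16 v=9: → [16,19),[14,17); WM=14; [10,13) fires=2
i=13 t=20 v=2: → [20,23),[18,21); WM=18; [12,15) fires=3 [14,17) fires=1
i=14 t=13 v=4: DROP (t<18-0); WM=18
i=15 t=3 v=2: DROP (t<18-0); WM=18
i=16 t=20 v=9: → [20,23),[18,21); WM=18
i=17 t=14 v=3: DROP (t<18-0); WM=18
i=18 t=16 v=5: DROP (t<18-0); WM=18

7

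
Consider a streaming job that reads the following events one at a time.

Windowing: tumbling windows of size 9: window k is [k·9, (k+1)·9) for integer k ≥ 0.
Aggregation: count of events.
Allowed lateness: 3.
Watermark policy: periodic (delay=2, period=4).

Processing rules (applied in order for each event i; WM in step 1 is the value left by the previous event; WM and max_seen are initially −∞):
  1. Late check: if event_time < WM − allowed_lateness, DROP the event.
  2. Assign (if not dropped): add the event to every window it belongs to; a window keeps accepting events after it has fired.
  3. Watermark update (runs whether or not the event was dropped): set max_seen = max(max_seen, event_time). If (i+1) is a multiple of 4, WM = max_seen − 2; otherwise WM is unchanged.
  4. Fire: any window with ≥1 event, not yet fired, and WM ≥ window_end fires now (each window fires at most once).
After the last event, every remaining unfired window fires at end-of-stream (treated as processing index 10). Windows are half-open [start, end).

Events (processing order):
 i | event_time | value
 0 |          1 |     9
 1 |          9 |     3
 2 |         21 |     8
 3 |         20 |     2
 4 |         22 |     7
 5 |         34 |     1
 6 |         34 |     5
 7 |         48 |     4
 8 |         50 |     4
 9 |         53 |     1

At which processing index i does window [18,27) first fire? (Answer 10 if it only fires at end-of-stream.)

i=0 t=1 v=9: → [0,9); WM=−∞
i=1 t=9 v=3: → [9,18); WM=−∞
i=2 t=21 v=8: → [18,27); WM=−∞
i=3 t=20 v=2: → [18,27); WM=19; [0,9) fires=1 [9,18) fires=1
i=4 t=22 v=7: → [18,27); WM=19
i=5 t=34 v=1: → [27,36); WM=19
i=6 t=34 v=5: → [27,36); WM=19
i=7 t=48 v=4: → [45,54); WM=46; [18,27) fires=3 [27,36) fires=2
i=8 t=50 v=4: → [45,54); WM=46
i=9 t=53 v=1: → [45,54); WM=46

7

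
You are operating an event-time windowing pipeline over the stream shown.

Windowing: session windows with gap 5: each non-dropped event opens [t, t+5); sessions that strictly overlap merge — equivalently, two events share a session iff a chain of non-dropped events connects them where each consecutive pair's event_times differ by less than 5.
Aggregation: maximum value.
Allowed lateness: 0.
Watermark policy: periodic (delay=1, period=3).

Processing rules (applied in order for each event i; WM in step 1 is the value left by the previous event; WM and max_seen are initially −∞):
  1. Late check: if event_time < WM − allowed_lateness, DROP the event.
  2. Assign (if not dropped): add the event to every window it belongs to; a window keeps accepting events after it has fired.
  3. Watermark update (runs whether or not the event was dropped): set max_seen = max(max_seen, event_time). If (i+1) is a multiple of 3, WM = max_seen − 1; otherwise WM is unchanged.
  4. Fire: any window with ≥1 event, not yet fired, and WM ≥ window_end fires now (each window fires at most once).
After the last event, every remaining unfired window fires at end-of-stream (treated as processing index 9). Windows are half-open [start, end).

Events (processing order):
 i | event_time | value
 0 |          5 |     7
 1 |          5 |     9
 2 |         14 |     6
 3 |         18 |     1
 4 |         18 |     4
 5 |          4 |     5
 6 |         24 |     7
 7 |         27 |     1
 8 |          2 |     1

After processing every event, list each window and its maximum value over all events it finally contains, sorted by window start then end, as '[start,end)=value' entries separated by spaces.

i=0 t=5 v=7: → [5,10); WM=−∞
i=1 t=5 v=9: → [5,10); WM=−∞
i=2 t=14 v=6: → [14,19); WM=13
i=3 t=18 v=1: → [14,23); WM=13
i=4 t=18 v=4: → [14,23); WM=13
i=5 t=4 v=5: DROP (t<13-0); WM=17
i=6 t=24 v=7: → [24,29); WM=17
i=7 t=27 v=1: → [24,32); WM=17
i=8 t=2 v=1: DROP (t<17-0); WM=26

[5,10)=9 [14,23)=6 [24,32)=7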